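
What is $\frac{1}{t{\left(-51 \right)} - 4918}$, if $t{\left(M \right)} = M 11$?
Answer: $- \frac{1}{5479} \approx -0.00018252$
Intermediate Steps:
$t{\left(M \right)} = 11 M$
$\frac{1}{t{\left(-51 \right)} - 4918} = \frac{1}{11 \left(-51\right) - 4918} = \frac{1}{-561 - 4918} = \frac{1}{-5479} = - \frac{1}{5479}$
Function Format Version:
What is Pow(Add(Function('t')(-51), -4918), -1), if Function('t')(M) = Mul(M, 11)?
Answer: Rational(-1, 5479) ≈ -0.00018252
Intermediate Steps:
Function('t')(M) = Mul(11, M)
Pow(Add(Function('t')(-51), -4918), -1) = Pow(Add(Mul(11, -51), -4918), -1) = Pow(Add(-561, -4918), -1) = Pow(-5479, -1) = Rational(-1, 5479)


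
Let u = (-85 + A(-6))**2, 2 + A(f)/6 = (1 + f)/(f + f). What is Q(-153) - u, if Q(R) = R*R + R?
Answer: 57303/4 ≈ 14326.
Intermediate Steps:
A(f) = -12 + 3*(1 + f)/f (A(f) = -12 + 6*((1 + f)/(f + f)) = -12 + 6*((1 + f)/((2*f))) = -12 + 6*((1 + f)*(1/(2*f))) = -12 + 6*((1 + f)/(2*f)) = -12 + 3*(1 + f)/f)
Q(R) = R + R**2 (Q(R) = R**2 + R = R + R**2)
u = 35721/4 (u = (-85 + (-9 + 3/(-6)))**2 = (-85 + (-9 + 3*(-1/6)))**2 = (-85 + (-9 - 1/2))**2 = (-85 - 19/2)**2 = (-189/2)**2 = 35721/4 ≈ 8930.3)
Q(-153) - u = -153*(1 - 153) - 1*35721/4 = -153*(-152) - 35721/4 = 23256 - 35721/4 = 57303/4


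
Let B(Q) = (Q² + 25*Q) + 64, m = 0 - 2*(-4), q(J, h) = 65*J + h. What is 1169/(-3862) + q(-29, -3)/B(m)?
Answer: -959361/158342 ≈ -6.0588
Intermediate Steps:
q(J, h) = h + 65*J
m = 8 (m = 0 + 8 = 8)
B(Q) = 64 + Q² + 25*Q
1169/(-3862) + q(-29, -3)/B(m) = 1169/(-3862) + (-3 + 65*(-29))/(64 + 8² + 25*8) = 1169*(-1/3862) + (-3 - 1885)/(64 + 64 + 200) = -1169/3862 - 1888/328 = -1169/3862 - 1888*1/328 = -1169/3862 - 236/41 = -959361/158342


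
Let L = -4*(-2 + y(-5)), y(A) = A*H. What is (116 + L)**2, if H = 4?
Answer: 41616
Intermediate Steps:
y(A) = 4*A (y(A) = A*4 = 4*A)
L = 88 (L = -4*(-2 + 4*(-5)) = -4*(-2 - 20) = -4*(-22) = 88)
(116 + L)**2 = (116 + 88)**2 = 204**2 = 41616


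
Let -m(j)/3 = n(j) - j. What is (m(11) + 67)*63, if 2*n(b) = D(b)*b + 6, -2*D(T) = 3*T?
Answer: 91539/4 ≈ 22885.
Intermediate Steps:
D(T) = -3*T/2
n(b) = 3 - 3*b²/4 (n(b) = ((-3*b/2)*b + 6)/2 = (-3*b²/2 + 6)/2 = (6 - 3*b²/2)/2 = 3 - 3*b²/4)
m(j) = -9 + 3*j + 9*j²/4 (m(j) = -3*((3 - 3*j²/4) - j) = -3*(3 - j - 3*j²/4) = -9 + 3*j + 9*j²/4)
(m(11) + 67)*63 = ((-9 + 3*11 + (9/4)*11²) + 67)*63 = ((-9 + 33 + (9/4)*121) + 67)*63 = ((-9 + 33 + 1089/4) + 67)*63 = (1185/4 + 67)*63 = (1453/4)*63 = 91539/4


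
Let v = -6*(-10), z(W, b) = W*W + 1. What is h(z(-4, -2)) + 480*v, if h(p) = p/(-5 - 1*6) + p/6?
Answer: 1900885/66 ≈ 28801.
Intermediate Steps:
z(W, b) = 1 + W² (z(W, b) = W² + 1 = 1 + W²)
v = 60
h(p) = 5*p/66 (h(p) = p/(-5 - 6) + p*(⅙) = p/(-11) + p/6 = p*(-1/11) + p/6 = -p/11 + p/6 = 5*p/66)
h(z(-4, -2)) + 480*v = 5*(1 + (-4)²)/66 + 480*60 = 5*(1 + 16)/66 + 28800 = (5/66)*17 + 28800 = 85/66 + 28800 = 1900885/66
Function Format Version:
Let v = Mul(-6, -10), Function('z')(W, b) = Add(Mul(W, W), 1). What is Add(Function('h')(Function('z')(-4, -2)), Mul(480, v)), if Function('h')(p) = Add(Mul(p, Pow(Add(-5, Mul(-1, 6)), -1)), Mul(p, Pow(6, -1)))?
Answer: Rational(1900885, 66) ≈ 28801.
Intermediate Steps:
Function('z')(W, b) = Add(1, Pow(W, 2)) (Function('z')(W, b) = Add(Pow(W, 2), 1) = Add(1, Pow(W, 2)))
v = 60
Function('h')(p) = Mul(Rational(5, 66), p) (Function('h')(p) = Add(Mul(p, Pow(Add(-5, -6), -1)), Mul(p, Rational(1, 6))) = Add(Mul(p, Pow(-11, -1)), Mul(Rational(1, 6), p)) = Add(Mul(p, Rational(-1, 11)), Mul(Rational(1, 6), p)) = Add(Mul(Rational(-1, 11), p), Mul(Rational(1, 6), p)) = Mul(Rational(5, 66), p))
Add(Function('h')(Function('z')(-4, -2)), Mul(480, v)) = Add(Mul(Rational(5, 66), Add(1, Pow(-4, 2))), Mul(480, 60)) = Add(Mul(Rational(5, 66), Add(1, 16)), 28800) = Add(Mul(Rational(5, 66), 17), 28800) = Add(Rational(85, 66), 28800) = Rational(1900885, 66)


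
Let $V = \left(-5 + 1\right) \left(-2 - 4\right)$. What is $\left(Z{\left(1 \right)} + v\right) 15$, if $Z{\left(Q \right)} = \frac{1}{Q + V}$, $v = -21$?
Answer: $- \frac{1572}{5} \approx -314.4$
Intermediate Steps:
$V = 24$ ($V = \left(-4\right) \left(-6\right) = 24$)
$Z{\left(Q \right)} = \frac{1}{24 + Q}$ ($Z{\left(Q \right)} = \frac{1}{Q + 24} = \frac{1}{24 + Q}$)
$\left(Z{\left(1 \right)} + v\right) 15 = \left(\frac{1}{24 + 1} - 21\right) 15 = \left(\frac{1}{25} - 21\right) 15 = \left(- \frac{524}{25}\right) 15 = - \frac{1572}{5}$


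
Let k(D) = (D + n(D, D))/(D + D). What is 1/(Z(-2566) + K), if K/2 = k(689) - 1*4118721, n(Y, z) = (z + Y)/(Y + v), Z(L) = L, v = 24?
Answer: -713/5875124989 ≈ -1.2136e-7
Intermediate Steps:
n(Y, z) = (Y + z)/(24 + Y) (n(Y, z) = (z + Y)/(Y + 24) = (Y + z)/(24 + Y))
k(D) = (D + 2*D/(24 + D))/(2*D) (k(D) = (D + (D + D)/(24 + D))/(D + D) = (D + (2*D)/(24 + D))/((2*D)) = (D + 2*D/(24 + D))*(1/(2*D)) = (D + 2*D/(24 + D))/(2*D))
K = -5873295431/713 (K = 2*((26 + 689)/(2*(24 + 689)) - 1*4118721) = 2*((½)*715/713 - 4118721) = 2*((½)*(1/713)*715 - 4118721) = 2*(715/1426 - 4118721) = 2*(-5873295431/1426) = -5873295431/713 ≈ -8.2374e+6)
1/(Z(-2566) + K) = 1/(-2566 - 5873295431/713) = 1/(-5875124989/713) = -713/5875124989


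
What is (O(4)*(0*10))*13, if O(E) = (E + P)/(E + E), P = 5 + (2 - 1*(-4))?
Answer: 0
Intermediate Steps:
P = 11 (P = 5 + (2 + 4) = 5 + 6 = 11)
O(E) = (11 + E)/(2*E) (O(E) = (E + 11)/(E + E) = (11 + E)/((2*E)) = (11 + E)*(1/(2*E)) = (11 + E)/(2*E))
(O(4)*(0*10))*13 = (((½)*(11 + 4)/4)*(0*10))*13 = (((½)*(¼)*15)*0)*13 = ((15/8)*0)*13 = 0*13 = 0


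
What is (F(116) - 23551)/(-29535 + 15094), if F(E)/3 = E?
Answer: 23203/14441 ≈ 1.6067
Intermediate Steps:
F(E) = 3*E
(F(116) - 23551)/(-29535 + 15094) = (3*116 - 23551)/(-29535 + 15094) = (348 - 23551)/(-14441) = -23203*(-1/14441) = 23203/14441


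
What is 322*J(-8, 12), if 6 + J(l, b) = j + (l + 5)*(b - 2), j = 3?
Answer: -10626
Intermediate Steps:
J(l, b) = -3 + (-2 + b)*(5 + l) (J(l, b) = -6 + (3 + (l + 5)*(b - 2)) = -6 + (3 + (5 + l)*(-2 + b)) = -6 + (3 + (-2 + b)*(5 + l)) = -3 + (-2 + b)*(5 + l))
322*J(-8, 12) = 322*(-13 - 2*(-8) + 5*12 + 12*(-8)) = 322*(-13 + 16 + 60 - 96) = 322*(-33) = -10626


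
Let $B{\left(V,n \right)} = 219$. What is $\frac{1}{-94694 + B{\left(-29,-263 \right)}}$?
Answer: $- \frac{1}{94475} \approx -1.0585 \cdot 10^{-5}$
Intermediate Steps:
$\frac{1}{-94694 + B{\left(-29,-263 \right)}} = \frac{1}{-94694 + 219} = \frac{1}{-94475} = - \frac{1}{94475}$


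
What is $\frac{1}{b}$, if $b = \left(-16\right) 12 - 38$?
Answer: $- \frac{1}{230} \approx -0.0043478$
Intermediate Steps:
$b = -230$ ($b = -192 - 38 = -230$)
$\frac{1}{b} = \frac{1}{-230} = - \frac{1}{230}$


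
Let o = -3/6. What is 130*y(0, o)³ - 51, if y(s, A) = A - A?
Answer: -51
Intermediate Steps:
o = -½ (o = -3*⅙ = -½ ≈ -0.50000)
y(s, A) = 0
130*y(0, o)³ - 51 = 130*0³ - 51 = 130*0 - 51 = 0 - 51 = -51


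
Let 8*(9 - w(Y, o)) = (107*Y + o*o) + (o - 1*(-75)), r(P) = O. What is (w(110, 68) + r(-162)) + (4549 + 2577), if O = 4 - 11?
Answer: 40487/8 ≈ 5060.9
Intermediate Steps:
O = -7
r(P) = -7
w(Y, o) = -3/8 - 107*Y/8 - o/8 - o**2/8 (w(Y, o) = 9 - ((107*Y + o*o) + (o - 1*(-75)))/8 = 9 - ((107*Y + o**2) + (o + 75))/8 = 9 - ((o**2 + 107*Y) + (75 + o))/8 = 9 - (75 + o + o**2 + 107*Y)/8 = 9 + (-75/8 - 107*Y/8 - o/8 - o**2/8) = -3/8 - 107*Y/8 - o/8 - o**2/8)
(w(110, 68) + r(-162)) + (4549 + 2577) = ((-3/8 - 107/8*110 - 1/8*68 - 1/8*68**2) - 7) + (4549 + 2577) = ((-3/8 - 5885/4 - 17/2 - 1/8*4624) - 7) + 7126 = ((-3/8 - 5885/4 - 17/2 - 578) - 7) + 7126 = (-16465/8 - 7) + 7126 = -16521/8 + 7126 = 40487/8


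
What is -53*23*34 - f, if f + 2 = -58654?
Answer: 17210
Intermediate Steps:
f = -58656 (f = -2 - 58654 = -58656)
-53*23*34 - f = -53*23*34 - 1*(-58656) = -1219*34 + 58656 = -41446 + 58656 = 17210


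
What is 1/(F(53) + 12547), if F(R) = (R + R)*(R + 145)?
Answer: 1/33535 ≈ 2.9820e-5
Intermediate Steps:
F(R) = 2*R*(145 + R) (F(R) = (2*R)*(145 + R) = 2*R*(145 + R))
1/(F(53) + 12547) = 1/(2*53*(145 + 53) + 12547) = 1/(2*53*198 + 12547) = 1/(20988 + 12547) = 1/33535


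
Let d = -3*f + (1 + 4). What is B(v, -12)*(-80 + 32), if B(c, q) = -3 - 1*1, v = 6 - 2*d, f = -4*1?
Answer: 192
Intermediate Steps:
f = -4
d = 17 (d = -3*(-4) + (1 + 4) = 12 + 5 = 17)
v = -28 (v = 6 - 2*17 = 6 - 1*34 = 6 - 34 = -28)
B(c, q) = -4 (B(c, q) = -3 - 1 = -4)
B(v, -12)*(-80 + 32) = -4*(-80 + 32) = -4*(-48) = 192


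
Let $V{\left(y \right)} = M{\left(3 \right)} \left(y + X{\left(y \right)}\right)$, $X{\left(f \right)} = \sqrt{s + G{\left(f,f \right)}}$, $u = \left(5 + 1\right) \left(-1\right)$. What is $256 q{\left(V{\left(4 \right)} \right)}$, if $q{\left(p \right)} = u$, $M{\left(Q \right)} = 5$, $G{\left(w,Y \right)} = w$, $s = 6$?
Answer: $-1536$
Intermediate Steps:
$u = -6$ ($u = 6 \left(-1\right) = -6$)
$X{\left(f \right)} = \sqrt{6 + f}$
$V{\left(y \right)} = 5 y + 5 \sqrt{6 + y}$ ($V{\left(y \right)} = 5 \left(y + \sqrt{6 + y}\right) = 5 y + 5 \sqrt{6 + y}$)
$q{\left(p \right)} = -6$
$256 q{\left(V{\left(4 \right)} \right)} = 256 \left(-6\right) = -1536$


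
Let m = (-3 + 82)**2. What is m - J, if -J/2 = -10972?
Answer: -15703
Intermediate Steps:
J = 21944 (J = -2*(-10972) = 21944)
m = 6241 (m = 79**2 = 6241)
m - J = 6241 - 1*21944 = 6241 - 21944 = -15703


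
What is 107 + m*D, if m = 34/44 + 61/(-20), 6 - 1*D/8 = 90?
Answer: 90053/55 ≈ 1637.3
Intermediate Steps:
D = -672 (D = 48 - 8*90 = 48 - 720 = -672)
m = -501/220 (m = 34*(1/44) + 61*(-1/20) = 17/22 - 61/20 = -501/220 ≈ -2.2773)
107 + m*D = 107 - 501/220*(-672) = 107 + 84168/55 = 90053/55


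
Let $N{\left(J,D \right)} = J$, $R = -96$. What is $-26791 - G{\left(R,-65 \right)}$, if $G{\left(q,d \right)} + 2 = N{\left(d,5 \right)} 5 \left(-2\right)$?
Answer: $-27439$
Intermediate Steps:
$G{\left(q,d \right)} = -2 - 10 d$ ($G{\left(q,d \right)} = -2 + d 5 \left(-2\right) = -2 + 5 d \left(-2\right) = -2 - 10 d$)
$-26791 - G{\left(R,-65 \right)} = -26791 - \left(-2 - -650\right) = -26791 - \left(-2 + 650\right) = -26791 - 648 = -27439$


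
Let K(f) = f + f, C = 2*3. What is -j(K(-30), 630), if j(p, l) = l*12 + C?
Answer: -7566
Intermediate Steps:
C = 6
K(f) = 2*f
j(p, l) = 6 + 12*l (j(p, l) = l*12 + 6 = 12*l + 6 = 6 + 12*l)
-j(K(-30), 630) = -(6 + 12*630) = -(6 + 7560) = -1*7566 = -7566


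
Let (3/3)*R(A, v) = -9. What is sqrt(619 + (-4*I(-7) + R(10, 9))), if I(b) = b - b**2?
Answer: sqrt(834) ≈ 28.879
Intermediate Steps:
R(A, v) = -9
sqrt(619 + (-4*I(-7) + R(10, 9))) = sqrt(619 + (-(-28)*(1 - 1*(-7)) - 9)) = sqrt(619 + (-(-28)*(1 + 7) - 9)) = sqrt(619 + (-(-28)*8 - 9)) = sqrt(619 + (-4*(-56) - 9)) = sqrt(619 + (224 - 9)) = sqrt(619 + 215) = sqrt(834)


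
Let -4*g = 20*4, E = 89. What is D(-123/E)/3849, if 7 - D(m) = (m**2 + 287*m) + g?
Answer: 1113509/10162643 ≈ 0.10957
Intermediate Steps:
g = -20 (g = -5*4 = -1/4*80 = -20)
D(m) = 27 - m**2 - 287*m (D(m) = 7 - ((m**2 + 287*m) - 20) = 7 - (-20 + m**2 + 287*m) = 7 + (20 - m**2 - 287*m) = 27 - m**2 - 287*m)
D(-123/E)/3849 = (27 - (-123/89)**2 - (-35301)/89)/3849 = (27 - (-123*1/89)**2 - (-35301)/89)*(1/3849) = (27 - (-123/89)**2 - 287*(-123/89))*(1/3849) = (27 - 1*15129/7921 + 35301/89)*(1/3849) = (27 - 15129/7921 + 35301/89)*(1/3849) = (3340527/7921)*(1/3849) = 1113509/10162643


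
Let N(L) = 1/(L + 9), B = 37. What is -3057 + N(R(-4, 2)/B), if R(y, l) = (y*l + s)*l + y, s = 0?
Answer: -956804/313 ≈ -3056.9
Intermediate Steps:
R(y, l) = y + y*l² (R(y, l) = (y*l + 0)*l + y = (l*y + 0)*l + y = (l*y)*l + y = y*l² + y = y + y*l²)
N(L) = 1/(9 + L)
-3057 + N(R(-4, 2)/B) = -3057 + 1/(9 - 4*(1 + 2²)/37) = -3057 + 1/(9 - 4*(1 + 4)*(1/37)) = -3057 + 1/(9 - 4*5*(1/37)) = -3057 + 1/(9 - 20*1/37) = -3057 + 1/(9 - 20/37) = -3057 + 1/(313/37) = -3057 + 37/313 = -956804/313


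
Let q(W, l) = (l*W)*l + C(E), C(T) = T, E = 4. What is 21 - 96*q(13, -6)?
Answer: -45291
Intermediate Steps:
q(W, l) = 4 + W*l**2 (q(W, l) = (l*W)*l + 4 = (W*l)*l + 4 = W*l**2 + 4 = 4 + W*l**2)
21 - 96*q(13, -6) = 21 - 96*(4 + 13*(-6)**2) = 21 - 96*(4 + 13*36) = 21 - 96*(4 + 468) = 21 - 96*472 = 21 - 45312 = -45291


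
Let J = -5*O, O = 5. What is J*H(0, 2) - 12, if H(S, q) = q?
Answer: -62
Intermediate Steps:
J = -25 (J = -5*5 = -25)
J*H(0, 2) - 12 = -25*2 - 12 = -50 - 12 = -62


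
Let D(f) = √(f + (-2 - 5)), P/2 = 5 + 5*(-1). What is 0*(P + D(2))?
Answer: 0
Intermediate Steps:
P = 0 (P = 2*(5 + 5*(-1)) = 2*(5 - 5) = 2*0 = 0)
D(f) = √(-7 + f) (D(f) = √(f - 7) = √(-7 + f))
0*(P + D(2)) = 0*(0 + √(-7 + 2)) = 0*(0 + √(-5)) = 0*(0 + I*√5) = 0*(I*√5) = 0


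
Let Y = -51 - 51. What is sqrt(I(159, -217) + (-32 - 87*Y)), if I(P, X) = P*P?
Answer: sqrt(34123) ≈ 184.72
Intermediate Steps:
I(P, X) = P**2
Y = -102
sqrt(I(159, -217) + (-32 - 87*Y)) = sqrt(159**2 + (-32 - 87*(-102))) = sqrt(25281 + (-32 + 8874)) = sqrt(25281 + 8842) = sqrt(34123)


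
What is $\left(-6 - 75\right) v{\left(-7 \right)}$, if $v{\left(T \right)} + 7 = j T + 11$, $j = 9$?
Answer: $4779$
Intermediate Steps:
$v{\left(T \right)} = 4 + 9 T$ ($v{\left(T \right)} = -7 + \left(9 T + 11\right) = -7 + \left(11 + 9 T\right) = 4 + 9 T$)
$\left(-6 - 75\right) v{\left(-7 \right)} = \left(-6 - 75\right) \left(4 + 9 \left(-7\right)\right) = - 81 \left(4 - 63\right) = \left(-81\right) \left(-59\right) = 4779$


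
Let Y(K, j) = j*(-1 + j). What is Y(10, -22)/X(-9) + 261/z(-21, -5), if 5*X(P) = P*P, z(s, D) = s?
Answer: 10663/567 ≈ 18.806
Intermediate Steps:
X(P) = P**2/5 (X(P) = (P*P)/5 = P**2/5)
Y(10, -22)/X(-9) + 261/z(-21, -5) = (-22*(-1 - 22))/(((1/5)*(-9)**2)) + 261/(-21) = (-22*(-23))/(((1/5)*81)) + 261*(-1/21) = 506/(81/5) - 87/7 = 506*(5/81) - 87/7 = 2530/81 - 87/7 = 10663/567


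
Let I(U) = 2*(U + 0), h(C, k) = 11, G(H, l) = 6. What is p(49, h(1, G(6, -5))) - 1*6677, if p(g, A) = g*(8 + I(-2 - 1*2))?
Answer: -6677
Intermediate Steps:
I(U) = 2*U
p(g, A) = 0 (p(g, A) = g*(8 + 2*(-2 - 1*2)) = g*(8 + 2*(-2 - 2)) = g*(8 + 2*(-4)) = g*(8 - 8) = g*0 = 0)
p(49, h(1, G(6, -5))) - 1*6677 = 0 - 1*6677 = 0 - 6677 = -6677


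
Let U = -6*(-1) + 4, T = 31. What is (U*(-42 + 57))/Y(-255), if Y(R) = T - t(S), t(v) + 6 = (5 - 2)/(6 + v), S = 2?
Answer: 1200/293 ≈ 4.0956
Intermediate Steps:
t(v) = -6 + 3/(6 + v) (t(v) = -6 + (5 - 2)/(6 + v) = -6 + 3/(6 + v))
U = 10 (U = 6 + 4 = 10)
Y(R) = 293/8 (Y(R) = 31 - 3*(-11 - 2*2)/(6 + 2) = 31 - 3*(-11 - 4)/8 = 31 - 3*(-15)/8 = 31 - 1*(-45/8) = 31 + 45/8 = 293/8)
(U*(-42 + 57))/Y(-255) = (10*(-42 + 57))/(293/8) = (10*15)*(8/293) = 150*(8/293) = 1200/293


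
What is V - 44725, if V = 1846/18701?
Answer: -836400379/18701 ≈ -44725.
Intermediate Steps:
V = 1846/18701 (V = 1846*(1/18701) = 1846/18701 ≈ 0.098711)
V - 44725 = 1846/18701 - 44725 = -836400379/18701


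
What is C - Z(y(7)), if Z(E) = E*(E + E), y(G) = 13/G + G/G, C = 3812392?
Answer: 186806408/49 ≈ 3.8124e+6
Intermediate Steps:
y(G) = 1 + 13/G (y(G) = 13/G + 1 = 1 + 13/G)
Z(E) = 2*E² (Z(E) = E*(2*E) = 2*E²)
C - Z(y(7)) = 3812392 - 2*((13 + 7)/7)² = 3812392 - 2*((⅐)*20)² = 3812392 - 2*(20/7)² = 3812392 - 2*400/49 = 3812392 - 1*800/49 = 3812392 - 800/49 = 186806408/49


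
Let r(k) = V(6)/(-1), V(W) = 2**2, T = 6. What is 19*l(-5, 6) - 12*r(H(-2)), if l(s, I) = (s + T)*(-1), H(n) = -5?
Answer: 29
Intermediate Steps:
l(s, I) = -6 - s (l(s, I) = (s + 6)*(-1) = (6 + s)*(-1) = -6 - s)
V(W) = 4
r(k) = -4 (r(k) = 4/(-1) = 4*(-1) = -4)
19*l(-5, 6) - 12*r(H(-2)) = 19*(-6 - 1*(-5)) - 12*(-4) = 19*(-6 + 5) + 48 = 19*(-1) + 48 = -19 + 48 = 29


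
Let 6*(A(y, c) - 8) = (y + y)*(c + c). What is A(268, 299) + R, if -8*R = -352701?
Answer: 2340407/24 ≈ 97517.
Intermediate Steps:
R = 352701/8 (R = -1/8*(-352701) = 352701/8 ≈ 44088.)
A(y, c) = 8 + 2*c*y/3 (A(y, c) = 8 + ((y + y)*(c + c))/6 = 8 + ((2*y)*(2*c))/6 = 8 + (4*c*y)/6 = 8 + 2*c*y/3)
A(268, 299) + R = (8 + (2/3)*299*268) + 352701/8 = (8 + 160264/3) + 352701/8 = 160288/3 + 352701/8 = 2340407/24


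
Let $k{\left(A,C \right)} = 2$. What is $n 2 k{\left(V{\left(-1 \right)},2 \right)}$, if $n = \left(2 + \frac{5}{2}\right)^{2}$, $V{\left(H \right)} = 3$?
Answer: $81$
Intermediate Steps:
$n = \frac{81}{4}$ ($n = \left(2 + 5 \cdot \frac{1}{2}\right)^{2} = \left(2 + \frac{5}{2}\right)^{2} = \left(\frac{9}{2}\right)^{2} = \frac{81}{4} \approx 20.25$)
$n 2 k{\left(V{\left(-1 \right)},2 \right)} = \frac{81}{4} \cdot 2 \cdot 2 = \frac{81}{2} \cdot 2 = 81$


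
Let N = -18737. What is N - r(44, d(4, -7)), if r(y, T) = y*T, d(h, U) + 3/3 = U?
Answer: -18385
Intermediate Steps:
d(h, U) = -1 + U
r(y, T) = T*y
N - r(44, d(4, -7)) = -18737 - (-1 - 7)*44 = -18737 - (-8)*44 = -18737 - 1*(-352) = -18737 + 352 = -18385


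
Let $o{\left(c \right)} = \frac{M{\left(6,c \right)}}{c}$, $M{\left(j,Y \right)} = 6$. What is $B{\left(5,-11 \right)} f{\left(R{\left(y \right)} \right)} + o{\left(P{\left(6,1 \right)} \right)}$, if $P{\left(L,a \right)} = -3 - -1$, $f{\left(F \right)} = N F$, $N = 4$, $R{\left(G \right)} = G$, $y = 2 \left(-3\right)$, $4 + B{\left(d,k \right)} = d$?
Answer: $-27$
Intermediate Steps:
$B{\left(d,k \right)} = -4 + d$
$y = -6$
$f{\left(F \right)} = 4 F$
$P{\left(L,a \right)} = -2$ ($P{\left(L,a \right)} = -3 + 1 = -2$)
$o{\left(c \right)} = \frac{6}{c}$
$B{\left(5,-11 \right)} f{\left(R{\left(y \right)} \right)} + o{\left(P{\left(6,1 \right)} \right)} = \left(-4 + 5\right) 4 \left(-6\right) + \frac{6}{-2} = 1 \left(-24\right) + 6 \left(- \frac{1}{2}\right) = -24 - 3 = -27$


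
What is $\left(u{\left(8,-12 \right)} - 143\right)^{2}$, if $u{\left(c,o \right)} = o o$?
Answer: $1$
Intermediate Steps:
$u{\left(c,o \right)} = o^{2}$
$\left(u{\left(8,-12 \right)} - 143\right)^{2} = \left(\left(-12\right)^{2} - 143\right)^{2} = \left(144 - 143\right)^{2} = 1^{2} = 1$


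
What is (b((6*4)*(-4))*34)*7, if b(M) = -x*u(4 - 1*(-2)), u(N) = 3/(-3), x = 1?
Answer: 238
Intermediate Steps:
u(N) = -1 (u(N) = 3*(-1/3) = -1)
b(M) = 1 (b(M) = -(-1) = -1*(-1) = 1)
(b((6*4)*(-4))*34)*7 = (1*34)*7 = 34*7 = 238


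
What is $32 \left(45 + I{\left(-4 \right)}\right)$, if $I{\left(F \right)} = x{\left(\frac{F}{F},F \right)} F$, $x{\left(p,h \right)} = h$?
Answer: $1952$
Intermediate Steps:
$I{\left(F \right)} = F^{2}$ ($I{\left(F \right)} = F F = F^{2}$)
$32 \left(45 + I{\left(-4 \right)}\right) = 32 \left(45 + \left(-4\right)^{2}\right) = 32 \left(45 + 16\right) = 32 \cdot 61 = 1952$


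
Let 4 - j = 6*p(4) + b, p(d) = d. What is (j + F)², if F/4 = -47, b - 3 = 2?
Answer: 45369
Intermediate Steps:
b = 5 (b = 3 + 2 = 5)
j = -25 (j = 4 - (6*4 + 5) = 4 - (24 + 5) = 4 - 1*29 = 4 - 29 = -25)
F = -188 (F = 4*(-47) = -188)
(j + F)² = (-25 - 188)² = (-213)² = 45369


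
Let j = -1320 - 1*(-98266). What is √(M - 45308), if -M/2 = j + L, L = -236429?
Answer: 3*√25962 ≈ 483.38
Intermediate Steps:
j = 96946 (j = -1320 + 98266 = 96946)
M = 278966 (M = -2*(96946 - 236429) = -2*(-139483) = 278966)
√(M - 45308) = √(278966 - 45308) = √233658 = 3*√25962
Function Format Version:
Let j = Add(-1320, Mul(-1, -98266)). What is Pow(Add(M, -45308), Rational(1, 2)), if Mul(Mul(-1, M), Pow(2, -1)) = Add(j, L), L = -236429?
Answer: Mul(3, Pow(25962, Rational(1, 2))) ≈ 483.38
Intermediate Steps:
j = 96946 (j = Add(-1320, 98266) = 96946)
M = 278966 (M = Mul(-2, Add(96946, -236429)) = Mul(-2, -139483) = 278966)
Pow(Add(M, -45308), Rational(1, 2)) = Pow(Add(278966, -45308), Rational(1, 2)) = Pow(233658, Rational(1, 2)) = Mul(3, Pow(25962, Rational(1, 2)))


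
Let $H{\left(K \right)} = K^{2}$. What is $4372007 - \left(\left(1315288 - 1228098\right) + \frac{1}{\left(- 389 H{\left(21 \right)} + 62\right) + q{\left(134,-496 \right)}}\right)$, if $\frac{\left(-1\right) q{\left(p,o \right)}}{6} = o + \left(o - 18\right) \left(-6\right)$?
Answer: $\frac{801325051256}{187015} \approx 4.2848 \cdot 10^{6}$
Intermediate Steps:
$q{\left(p,o \right)} = -648 + 30 o$ ($q{\left(p,o \right)} = - 6 \left(o + \left(o - 18\right) \left(-6\right)\right) = - 6 \left(o + \left(-18 + o\right) \left(-6\right)\right) = - 6 \left(o - \left(-108 + 6 o\right)\right) = - 6 \left(108 - 5 o\right) = -648 + 30 o$)
$4372007 - \left(\left(1315288 - 1228098\right) + \frac{1}{\left(- 389 H{\left(21 \right)} + 62\right) + q{\left(134,-496 \right)}}\right) = 4372007 - \left(\left(1315288 - 1228098\right) + \frac{1}{\left(- 389 \cdot 21^{2} + 62\right) + \left(-648 + 30 \left(-496\right)\right)}\right) = 4372007 - \left(87190 + \frac{1}{\left(\left(-389\right) 441 + 62\right) - 15528}\right) = 4372007 - \left(87190 + \frac{1}{\left(-171549 + 62\right) - 15528}\right) = 4372007 - \left(87190 + \frac{1}{-171487 - 15528}\right) = 4372007 - \left(87190 + \frac{1}{-187015}\right) = 4372007 - \left(87190 - \frac{1}{187015}\right) = 4372007 - \frac{16305837849}{187015} = \frac{801325051256}{187015}$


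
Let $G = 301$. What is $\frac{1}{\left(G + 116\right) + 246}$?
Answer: $\frac{1}{663} \approx 0.0015083$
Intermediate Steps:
$\frac{1}{\left(G + 116\right) + 246} = \frac{1}{\left(301 + 116\right) + 246} = \frac{1}{417 + 246} = \frac{1}{663}$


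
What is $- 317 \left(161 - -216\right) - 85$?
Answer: $-119594$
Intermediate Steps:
$- 317 \left(161 - -216\right) - 85 = - 317 \left(161 + 216\right) - 85 = \left(-317\right) 377 - 85 = -119509 - 85 = -119594$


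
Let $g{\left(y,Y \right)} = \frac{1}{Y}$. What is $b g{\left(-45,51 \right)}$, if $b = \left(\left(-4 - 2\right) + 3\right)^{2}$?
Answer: $\frac{3}{17} \approx 0.17647$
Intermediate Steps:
$b = 9$ ($b = \left(\left(-4 - 2\right) + 3\right)^{2} = \left(-6 + 3\right)^{2} = \left(-3\right)^{2} = 9$)
$b g{\left(-45,51 \right)} = \frac{9}{51} = 9 \cdot \frac{1}{51} = \frac{3}{17}$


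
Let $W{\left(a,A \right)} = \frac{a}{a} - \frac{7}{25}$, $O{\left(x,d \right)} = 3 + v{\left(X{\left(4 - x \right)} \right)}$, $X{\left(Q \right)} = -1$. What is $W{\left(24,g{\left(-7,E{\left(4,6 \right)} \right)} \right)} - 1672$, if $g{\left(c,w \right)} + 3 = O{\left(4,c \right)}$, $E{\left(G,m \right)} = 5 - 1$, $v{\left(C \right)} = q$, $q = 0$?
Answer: $- \frac{41782}{25} \approx -1671.3$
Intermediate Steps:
$v{\left(C \right)} = 0$
$E{\left(G,m \right)} = 4$
$O{\left(x,d \right)} = 3$ ($O{\left(x,d \right)} = 3 + 0 = 3$)
$g{\left(c,w \right)} = 0$ ($g{\left(c,w \right)} = -3 + 3 = 0$)
$W{\left(a,A \right)} = \frac{18}{25}$ ($W{\left(a,A \right)} = 1 - \frac{7}{25} = \frac{18}{25}$)
$W{\left(24,g{\left(-7,E{\left(4,6 \right)} \right)} \right)} - 1672 = \frac{18}{25} - 1672 = - \frac{41782}{25}$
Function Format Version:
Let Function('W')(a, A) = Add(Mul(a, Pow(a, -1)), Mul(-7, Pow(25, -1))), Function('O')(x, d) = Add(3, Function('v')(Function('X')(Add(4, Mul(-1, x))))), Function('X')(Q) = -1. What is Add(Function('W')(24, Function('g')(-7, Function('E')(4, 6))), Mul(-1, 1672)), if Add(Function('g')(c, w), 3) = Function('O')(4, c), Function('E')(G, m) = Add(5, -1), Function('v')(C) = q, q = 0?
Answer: Rational(-41782, 25) ≈ -1671.3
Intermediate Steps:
Function('v')(C) = 0
Function('E')(G, m) = 4
Function('O')(x, d) = 3 (Function('O')(x, d) = Add(3, 0) = 3)
Function('g')(c, w) = 0 (Function('g')(c, w) = Add(-3, 3) = 0)
Function('W')(a, A) = Rational(18, 25) (Function('W')(a, A) = Add(1, Mul(-7, Rational(1, 25))) = Add(1, Rational(-7, 25)) = Rational(18, 25))
Add(Function('W')(24, Function('g')(-7, Function('E')(4, 6))), Mul(-1, 1672)) = Add(Rational(18, 25), Mul(-1, 1672)) = Add(Rational(18, 25), -1672) = Rational(-41782, 25)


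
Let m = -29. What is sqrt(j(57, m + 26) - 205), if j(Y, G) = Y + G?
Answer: I*sqrt(151) ≈ 12.288*I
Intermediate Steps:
j(Y, G) = G + Y
sqrt(j(57, m + 26) - 205) = sqrt(((-29 + 26) + 57) - 205) = sqrt((-3 + 57) - 205) = sqrt(54 - 205) = sqrt(-151) = I*sqrt(151)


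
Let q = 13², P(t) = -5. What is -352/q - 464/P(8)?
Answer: 76656/845 ≈ 90.717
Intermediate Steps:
q = 169
-352/q - 464/P(8) = -352/169 - 464/(-5) = -352*1/169 - 464*(-⅕) = -352/169 + 464/5 = 76656/845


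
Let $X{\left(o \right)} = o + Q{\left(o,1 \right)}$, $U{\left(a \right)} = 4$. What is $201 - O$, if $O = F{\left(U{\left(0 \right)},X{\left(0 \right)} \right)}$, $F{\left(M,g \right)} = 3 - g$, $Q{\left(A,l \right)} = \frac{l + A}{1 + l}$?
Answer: $\frac{397}{2} \approx 198.5$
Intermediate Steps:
$Q{\left(A,l \right)} = \frac{A + l}{1 + l}$
$X{\left(o \right)} = \frac{1}{2} + \frac{3 o}{2}$ ($X{\left(o \right)} = o + \frac{o + 1}{1 + 1} = o + \frac{1 + o}{2} = o + \left(\frac{1}{2} + \frac{o}{2}\right) = \frac{1}{2} + \frac{3 o}{2}$)
$O = \frac{5}{2}$ ($O = 3 - \left(\frac{1}{2} + \frac{3}{2} \cdot 0\right) = 3 - \left(\frac{1}{2} + 0\right) = 3 - \frac{1}{2} = \frac{5}{2} \approx 2.5$)
$201 - O = 201 - \frac{5}{2} = \frac{397}{2}$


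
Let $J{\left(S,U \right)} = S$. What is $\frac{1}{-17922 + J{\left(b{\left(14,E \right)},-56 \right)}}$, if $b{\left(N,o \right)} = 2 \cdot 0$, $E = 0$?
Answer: $- \frac{1}{17922} \approx -5.5797 \cdot 10^{-5}$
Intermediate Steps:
$b{\left(N,o \right)} = 0$
$\frac{1}{-17922 + J{\left(b{\left(14,E \right)},-56 \right)}} = \frac{1}{-17922 + 0} = \frac{1}{-17922} = - \frac{1}{17922}$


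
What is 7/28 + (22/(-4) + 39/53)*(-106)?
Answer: 2021/4 ≈ 505.25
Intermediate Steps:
7/28 + (22/(-4) + 39/53)*(-106) = 7*(1/28) + (22*(-¼) + 39*(1/53))*(-106) = ¼ + (-11/2 + 39/53)*(-106) = ¼ - 505/106*(-106) = ¼ + 505 = 2021/4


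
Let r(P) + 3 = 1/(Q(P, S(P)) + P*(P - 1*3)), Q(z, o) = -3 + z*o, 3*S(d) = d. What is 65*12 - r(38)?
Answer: 4247772/5425 ≈ 783.00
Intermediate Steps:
S(d) = d/3
Q(z, o) = -3 + o*z
r(P) = -3 + 1/(-3 + P**2/3 + P*(-3 + P)) (r(P) = -3 + 1/((-3 + (P/3)*P) + P*(P - 1*3)) = -3 + 1/((-3 + P**2/3) + P*(P - 3)) = -3 + 1/((-3 + P**2/3) + P*(-3 + P)) = -3 + 1/(-3 + P**2/3 + P*(-3 + P)))
65*12 - r(38) = 65*12 - 3*(10 - 4*38**2 + 9*38)/(-9 - 9*38 + 4*38**2) = 780 - 3*(10 - 4*1444 + 342)/(-9 - 342 + 4*1444) = 780 - 3*(10 - 5776 + 342)/(-9 - 342 + 5776) = 780 - 3*(-5424)/5425 = 780 - 1*(-16272/5425) = 780 + 16272/5425 = 4247772/5425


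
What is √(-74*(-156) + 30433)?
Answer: √41977 ≈ 204.88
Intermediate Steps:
√(-74*(-156) + 30433) = √(11544 + 30433) = √41977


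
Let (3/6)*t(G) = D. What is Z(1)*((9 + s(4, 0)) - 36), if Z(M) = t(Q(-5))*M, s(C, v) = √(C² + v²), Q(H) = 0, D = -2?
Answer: 92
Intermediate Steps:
t(G) = -4 (t(G) = 2*(-2) = -4)
Z(M) = -4*M
Z(1)*((9 + s(4, 0)) - 36) = (-4*1)*((9 + √(4² + 0²)) - 36) = -4*((9 + √(16 + 0)) - 36) = -4*((9 + √16) - 36) = -4*((9 + 4) - 36) = -4*(13 - 36) = -4*(-23) = 92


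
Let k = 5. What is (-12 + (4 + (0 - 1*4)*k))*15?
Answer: -420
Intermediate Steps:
(-12 + (4 + (0 - 1*4)*k))*15 = (-12 + (4 + (0 - 1*4)*5))*15 = (-12 + (4 + (0 - 4)*5))*15 = (-12 + (4 - 4*5))*15 = (-12 + (4 - 20))*15 = (-12 - 16)*15 = -28*15 = -420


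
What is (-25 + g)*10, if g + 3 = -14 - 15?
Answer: -570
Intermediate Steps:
g = -32 (g = -3 + (-14 - 15) = -3 - 29 = -32)
(-25 + g)*10 = (-25 - 32)*10 = -57*10 = -570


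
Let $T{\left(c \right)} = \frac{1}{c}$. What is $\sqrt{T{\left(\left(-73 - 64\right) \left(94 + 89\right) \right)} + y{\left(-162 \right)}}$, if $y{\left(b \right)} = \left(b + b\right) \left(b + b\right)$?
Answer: $\frac{\sqrt{65983193958945}}{25071} \approx 324.0$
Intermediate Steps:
$y{\left(b \right)} = 4 b^{2}$ ($y{\left(b \right)} = 2 b 2 b = 4 b^{2}$)
$\sqrt{T{\left(\left(-73 - 64\right) \left(94 + 89\right) \right)} + y{\left(-162 \right)}} = \sqrt{\frac{1}{\left(-73 - 64\right) \left(94 + 89\right)} + 4 \left(-162\right)^{2}} = \sqrt{\frac{1}{\left(-137\right) 183} + 4 \cdot 26244} = \sqrt{\frac{1}{-25071} + 104976} = \sqrt{- \frac{1}{25071} + 104976} = \sqrt{\frac{2631853295}{25071}} = \frac{\sqrt{65983193958945}}{25071}$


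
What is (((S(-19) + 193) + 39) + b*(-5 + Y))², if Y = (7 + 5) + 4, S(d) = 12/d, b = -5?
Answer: 11229201/361 ≈ 31106.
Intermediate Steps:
Y = 16 (Y = 12 + 4 = 16)
(((S(-19) + 193) + 39) + b*(-5 + Y))² = (((12/(-19) + 193) + 39) - 5*(-5 + 16))² = (((12*(-1/19) + 193) + 39) - 5*11)² = (((-12/19 + 193) + 39) - 55)² = ((3655/19 + 39) - 55)² = (4396/19 - 55)² = (3351/19)² = 11229201/361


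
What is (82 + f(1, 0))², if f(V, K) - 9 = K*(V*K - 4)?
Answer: 8281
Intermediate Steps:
f(V, K) = 9 + K*(-4 + K*V) (f(V, K) = 9 + K*(V*K - 4) = 9 + K*(K*V - 4) = 9 + K*(-4 + K*V))
(82 + f(1, 0))² = (82 + (9 - 4*0 + 1*0²))² = (82 + (9 + 0 + 1*0))² = (82 + (9 + 0 + 0))² = (82 + 9)² = 91² = 8281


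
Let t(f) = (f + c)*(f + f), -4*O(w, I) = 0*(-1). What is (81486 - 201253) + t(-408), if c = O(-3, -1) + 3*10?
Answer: 188681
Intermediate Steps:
O(w, I) = 0 (O(w, I) = -0*(-1) = -¼*0 = 0)
c = 30 (c = 0 + 3*10 = 0 + 30 = 30)
t(f) = 2*f*(30 + f) (t(f) = (f + 30)*(f + f) = (30 + f)*(2*f) = 2*f*(30 + f))
(81486 - 201253) + t(-408) = (81486 - 201253) + 2*(-408)*(30 - 408) = -119767 + 2*(-408)*(-378) = -119767 + 308448 = 188681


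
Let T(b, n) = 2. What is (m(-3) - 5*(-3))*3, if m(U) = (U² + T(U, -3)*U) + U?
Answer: 45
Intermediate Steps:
m(U) = U² + 3*U (m(U) = (U² + 2*U) + U = U² + 3*U)
(m(-3) - 5*(-3))*3 = (-3*(3 - 3) - 5*(-3))*3 = (-3*0 + 15)*3 = (0 + 15)*3 = 15*3 = 45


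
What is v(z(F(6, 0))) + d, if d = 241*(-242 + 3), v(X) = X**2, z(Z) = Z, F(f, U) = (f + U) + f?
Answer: -57455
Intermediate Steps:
F(f, U) = U + 2*f (F(f, U) = (U + f) + f = U + 2*f)
d = -57599 (d = 241*(-239) = -57599)
v(z(F(6, 0))) + d = (0 + 2*6)**2 - 57599 = (0 + 12)**2 - 57599 = 12**2 - 57599 = 144 - 57599 = -57455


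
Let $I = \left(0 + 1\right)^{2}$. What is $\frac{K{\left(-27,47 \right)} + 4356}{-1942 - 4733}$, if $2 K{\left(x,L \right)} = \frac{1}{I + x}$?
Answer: $- \frac{226511}{347100} \approx -0.65258$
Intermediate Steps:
$I = 1$ ($I = 1^{2} = 1$)
$K{\left(x,L \right)} = \frac{1}{2 \left(1 + x\right)}$
$\frac{K{\left(-27,47 \right)} + 4356}{-1942 - 4733} = \frac{\frac{1}{2 \left(1 - 27\right)} + 4356}{-1942 - 4733} = \frac{\frac{1}{2 \left(-26\right)} + 4356}{-6675} = \left(\frac{1}{2} \left(- \frac{1}{26}\right) + 4356\right) \left(- \frac{1}{6675}\right) = \left(- \frac{1}{52} + 4356\right) \left(- \frac{1}{6675}\right) = \frac{226511}{52} \left(- \frac{1}{6675}\right) = - \frac{226511}{347100}$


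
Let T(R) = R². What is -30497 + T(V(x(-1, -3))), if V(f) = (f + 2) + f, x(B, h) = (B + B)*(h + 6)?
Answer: -30397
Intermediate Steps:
x(B, h) = 2*B*(6 + h) (x(B, h) = (2*B)*(6 + h) = 2*B*(6 + h))
V(f) = 2 + 2*f (V(f) = (2 + f) + f = 2 + 2*f)
-30497 + T(V(x(-1, -3))) = -30497 + (2 + 2*(2*(-1)*(6 - 3)))² = -30497 + (2 + 2*(2*(-1)*3))² = -30497 + (2 + 2*(-6))² = -30497 + (2 - 12)² = -30497 + (-10)² = -30497 + 100 = -30397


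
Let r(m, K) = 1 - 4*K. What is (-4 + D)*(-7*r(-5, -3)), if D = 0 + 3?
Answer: 91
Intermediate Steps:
D = 3
(-4 + D)*(-7*r(-5, -3)) = (-4 + 3)*(-7*(1 - 4*(-3))) = -(-7)*(1 + 12) = -(-7)*13 = -1*(-91) = 91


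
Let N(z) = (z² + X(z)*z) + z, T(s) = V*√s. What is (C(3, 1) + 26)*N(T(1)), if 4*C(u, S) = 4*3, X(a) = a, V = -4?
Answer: 812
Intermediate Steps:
T(s) = -4*√s
C(u, S) = 3 (C(u, S) = (4*3)/4 = (¼)*12 = 3)
N(z) = z + 2*z² (N(z) = (z² + z*z) + z = (z² + z²) + z = 2*z² + z = z + 2*z²)
(C(3, 1) + 26)*N(T(1)) = (3 + 26)*((-4*√1)*(1 + 2*(-4*√1))) = 29*((-4*1)*(1 + 2*(-4*1))) = 29*(-4*(1 + 2*(-4))) = 29*(-4*(1 - 8)) = 29*(-4*(-7)) = 29*28 = 812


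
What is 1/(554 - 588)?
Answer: -1/34 ≈ -0.029412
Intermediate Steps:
1/(554 - 588) = 1/(-34) = -1/34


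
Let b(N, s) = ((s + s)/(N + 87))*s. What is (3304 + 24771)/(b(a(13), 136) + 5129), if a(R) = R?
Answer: 701875/137473 ≈ 5.1055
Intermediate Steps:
b(N, s) = 2*s²/(87 + N) (b(N, s) = ((2*s)/(87 + N))*s = (2*s/(87 + N))*s = 2*s²/(87 + N))
(3304 + 24771)/(b(a(13), 136) + 5129) = (3304 + 24771)/(2*136²/(87 + 13) + 5129) = 28075/(2*18496/100 + 5129) = 28075/(2*18496*(1/100) + 5129) = 28075/(9248/25 + 5129) = 28075/(137473/25) = 28075*(25/137473) = 701875/137473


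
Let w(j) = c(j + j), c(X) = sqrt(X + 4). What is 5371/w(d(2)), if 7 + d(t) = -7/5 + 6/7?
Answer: -5371*I*sqrt(3395)/194 ≈ -1613.1*I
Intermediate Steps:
d(t) = -264/35 (d(t) = -7 + (-7/5 + 6/7) = -7 - 19/35 = -264/35)
c(X) = sqrt(4 + X)
w(j) = sqrt(4 + 2*j) (w(j) = sqrt(4 + (j + j)) = sqrt(4 + 2*j))
5371/w(d(2)) = 5371/(sqrt(4 + 2*(-264/35))) = 5371/(sqrt(4 - 528/35)) = 5371/(sqrt(-388/35)) = 5371/((2*I*sqrt(3395)/35)) = 5371*(-I*sqrt(3395)/194) = -5371*I*sqrt(3395)/194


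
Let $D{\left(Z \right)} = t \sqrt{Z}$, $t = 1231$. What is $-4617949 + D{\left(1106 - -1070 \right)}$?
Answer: $-4617949 + 9848 \sqrt{34} \approx -4.5605 \cdot 10^{6}$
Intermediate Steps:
$D{\left(Z \right)} = 1231 \sqrt{Z}$
$-4617949 + D{\left(1106 - -1070 \right)} = -4617949 + 1231 \sqrt{1106 - -1070} = -4617949 + 1231 \sqrt{1106 + 1070} = -4617949 + 1231 \sqrt{2176} = -4617949 + 1231 \cdot 8 \sqrt{34} = -4617949 + 9848 \sqrt{34}$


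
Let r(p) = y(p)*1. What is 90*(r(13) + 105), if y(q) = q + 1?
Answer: 10710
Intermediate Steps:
y(q) = 1 + q
r(p) = 1 + p (r(p) = (1 + p)*1 = 1 + p)
90*(r(13) + 105) = 90*((1 + 13) + 105) = 90*(14 + 105) = 90*119 = 10710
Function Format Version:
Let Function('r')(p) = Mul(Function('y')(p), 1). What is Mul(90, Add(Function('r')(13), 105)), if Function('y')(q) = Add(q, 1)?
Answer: 10710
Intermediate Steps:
Function('y')(q) = Add(1, q)
Function('r')(p) = Add(1, p) (Function('r')(p) = Mul(Add(1, p), 1) = Add(1, p))
Mul(90, Add(Function('r')(13), 105)) = Mul(90, Add(Add(1, 13), 105)) = Mul(90, Add(14, 105)) = Mul(90, 119) = 10710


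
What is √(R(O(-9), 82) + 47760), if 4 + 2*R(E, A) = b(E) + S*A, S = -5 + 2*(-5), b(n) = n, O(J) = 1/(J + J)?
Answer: √1697147/6 ≈ 217.12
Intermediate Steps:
O(J) = 1/(2*J)
S = -15 (S = -5 - 10 = -15)
R(E, A) = -2 + E/2 - 15*A/2 (R(E, A) = -2 + (E - 15*A)/2 = -2 + (E/2 - 15*A/2) = -2 + E/2 - 15*A/2)
√(R(O(-9), 82) + 47760) = √((-2 + ((½)/(-9))/2 - 15/2*82) + 47760) = √((-2 + ((½)*(-⅑))/2 - 615) + 47760) = √((-2 + (½)*(-1/18) - 615) + 47760) = √((-2 - 1/36 - 615) + 47760) = √(-22213/36 + 47760) = √(1697147/36) = √1697147/6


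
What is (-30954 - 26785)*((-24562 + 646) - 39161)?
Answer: 3642002903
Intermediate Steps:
(-30954 - 26785)*((-24562 + 646) - 39161) = -57739*(-23916 - 39161) = -57739*(-63077) = 3642002903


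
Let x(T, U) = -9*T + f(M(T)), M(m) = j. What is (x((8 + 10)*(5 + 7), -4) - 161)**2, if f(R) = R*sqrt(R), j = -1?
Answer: (2105 + I)**2 ≈ 4.431e+6 + 4.21e+3*I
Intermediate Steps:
M(m) = -1
f(R) = R**(3/2)
x(T, U) = -I - 9*T (x(T, U) = -9*T + (-1)**(3/2) = -9*T - I = -I - 9*T)
(x((8 + 10)*(5 + 7), -4) - 161)**2 = ((-I - 9*(8 + 10)*(5 + 7)) - 161)**2 = ((-I - 162*12) - 161)**2 = ((-I - 9*216) - 161)**2 = ((-I - 1944) - 161)**2 = ((-1944 - I) - 161)**2 = (-2105 - I)**2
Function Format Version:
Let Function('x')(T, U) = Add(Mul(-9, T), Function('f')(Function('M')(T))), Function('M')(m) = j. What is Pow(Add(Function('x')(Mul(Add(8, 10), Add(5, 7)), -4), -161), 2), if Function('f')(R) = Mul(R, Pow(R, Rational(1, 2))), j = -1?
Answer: Pow(Add(2105, I), 2) ≈ Add(4.4310e+6, Mul(4.21e+3, I))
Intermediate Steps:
Function('M')(m) = -1
Function('f')(R) = Pow(R, Rational(3, 2))
Function('x')(T, U) = Add(Mul(-1, I), Mul(-9, T)) (Function('x')(T, U) = Add(Mul(-9, T), Pow(-1, Rational(3, 2))) = Add(Mul(-9, T), Mul(-1, I)) = Add(Mul(-1, I), Mul(-9, T)))
Pow(Add(Function('x')(Mul(Add(8, 10), Add(5, 7)), -4), -161), 2) = Pow(Add(Add(Mul(-1, I), Mul(-9, Mul(Add(8, 10), Add(5, 7)))), -161), 2) = Pow(Add(Add(Mul(-1, I), Mul(-9, Mul(18, 12))), -161), 2) = Pow(Add(Add(Mul(-1, I), Mul(-9, 216)), -161), 2) = Pow(Add(Add(Mul(-1, I), -1944), -161), 2) = Pow(Add(Add(-1944, Mul(-1, I)), -161), 2) = Pow(Add(-2105, Mul(-1, I)), 2)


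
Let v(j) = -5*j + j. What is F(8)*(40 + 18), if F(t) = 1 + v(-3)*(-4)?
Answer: -2726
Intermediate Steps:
v(j) = -4*j
F(t) = -47 (F(t) = 1 - 4*(-3)*(-4) = 1 + 12*(-4) = 1 - 48 = -47)
F(8)*(40 + 18) = -47*(40 + 18) = -47*58 = -2726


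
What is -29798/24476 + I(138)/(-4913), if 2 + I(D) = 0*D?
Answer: -73174311/60125294 ≈ -1.2170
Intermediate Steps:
I(D) = -2 (I(D) = -2 + 0*D = -2 + 0 = -2)
-29798/24476 + I(138)/(-4913) = -29798/24476 - 2/(-4913) = -29798*1/24476 - 2*(-1/4913) = -14899/12238 + 2/4913 = -73174311/60125294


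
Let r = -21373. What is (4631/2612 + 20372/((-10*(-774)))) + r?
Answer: -108001580159/5054220 ≈ -21369.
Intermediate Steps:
(4631/2612 + 20372/((-10*(-774)))) + r = (4631/2612 + 20372/((-10*(-774)))) - 21373 = (4631*(1/2612) + 20372/7740) - 21373 = (4631/2612 + 20372*(1/7740)) - 21373 = (4631/2612 + 5093/1935) - 21373 = 22263901/5054220 - 21373 = -108001580159/5054220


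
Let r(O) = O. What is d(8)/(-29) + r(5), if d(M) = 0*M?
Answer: 5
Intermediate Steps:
d(M) = 0
d(8)/(-29) + r(5) = 0/(-29) + 5 = 0*(-1/29) + 5 = 0 + 5 = 5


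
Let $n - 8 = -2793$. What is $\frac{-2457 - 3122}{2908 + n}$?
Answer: $- \frac{5579}{123} \approx -45.358$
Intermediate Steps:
$n = -2785$ ($n = 8 - 2793 = -2785$)
$\frac{-2457 - 3122}{2908 + n} = \frac{-2457 - 3122}{2908 - 2785} = - \frac{5579}{123}$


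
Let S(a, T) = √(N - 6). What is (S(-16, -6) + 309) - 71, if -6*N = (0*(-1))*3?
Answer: 238 + I*√6 ≈ 238.0 + 2.4495*I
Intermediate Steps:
N = 0 (N = -0*(-1)*3/6 = -0*3 = -⅙*0 = 0)
S(a, T) = I*√6 (S(a, T) = √(0 - 6) = √(-6) = I*√6)
(S(-16, -6) + 309) - 71 = (I*√6 + 309) - 71 = (309 + I*√6) - 71 = 238 + I*√6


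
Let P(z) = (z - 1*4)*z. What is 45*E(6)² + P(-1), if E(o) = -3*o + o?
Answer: 6485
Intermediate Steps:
E(o) = -2*o
P(z) = z*(-4 + z) (P(z) = (z - 4)*z = (-4 + z)*z = z*(-4 + z))
45*E(6)² + P(-1) = 45*(-2*6)² - (-4 - 1) = 45*(-12)² - 1*(-5) = 45*144 + 5 = 6480 + 5 = 6485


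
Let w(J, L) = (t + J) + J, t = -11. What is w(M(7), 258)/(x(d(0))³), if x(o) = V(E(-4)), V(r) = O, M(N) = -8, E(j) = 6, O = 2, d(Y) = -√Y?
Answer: -27/8 ≈ -3.3750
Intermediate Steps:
w(J, L) = -11 + 2*J (w(J, L) = (-11 + J) + J = -11 + 2*J)
V(r) = 2
x(o) = 2
w(M(7), 258)/(x(d(0))³) = (-11 + 2*(-8))/(2³) = (-11 - 16)/8 = -27*⅛ = -27/8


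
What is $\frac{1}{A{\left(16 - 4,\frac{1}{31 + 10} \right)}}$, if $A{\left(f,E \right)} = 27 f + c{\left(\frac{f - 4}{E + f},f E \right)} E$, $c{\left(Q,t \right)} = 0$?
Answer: $\frac{1}{324} \approx 0.0030864$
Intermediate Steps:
$A{\left(f,E \right)} = 27 f$ ($A{\left(f,E \right)} = 27 f + 0 E = 27 f + 0 = 27 f$)
$\frac{1}{A{\left(16 - 4,\frac{1}{31 + 10} \right)}} = \frac{1}{27 \left(16 - 4\right)} = \frac{1}{27 \cdot 12} = \frac{1}{324}$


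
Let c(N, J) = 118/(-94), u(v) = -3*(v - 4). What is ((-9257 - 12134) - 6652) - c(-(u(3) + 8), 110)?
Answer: -1317962/47 ≈ -28042.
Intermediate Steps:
u(v) = 12 - 3*v (u(v) = -3*(-4 + v) = 12 - 3*v)
c(N, J) = -59/47 (c(N, J) = 118*(-1/94) = -59/47)
((-9257 - 12134) - 6652) - c(-(u(3) + 8), 110) = ((-9257 - 12134) - 6652) - 1*(-59/47) = (-21391 - 6652) + 59/47 = -28043 + 59/47 = -1317962/47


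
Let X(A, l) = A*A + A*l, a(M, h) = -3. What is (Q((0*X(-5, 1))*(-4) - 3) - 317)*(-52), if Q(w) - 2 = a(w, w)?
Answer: 16536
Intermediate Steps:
X(A, l) = A**2 + A*l
Q(w) = -1 (Q(w) = 2 - 3 = -1)
(Q((0*X(-5, 1))*(-4) - 3) - 317)*(-52) = (-1 - 317)*(-52) = -318*(-52) = 16536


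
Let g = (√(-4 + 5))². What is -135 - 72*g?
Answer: -207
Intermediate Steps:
g = 1 (g = (√1)² = 1² = 1)
-135 - 72*g = -135 - 72*1 = -135 - 72 = -207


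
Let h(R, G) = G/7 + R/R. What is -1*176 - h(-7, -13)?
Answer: -1226/7 ≈ -175.14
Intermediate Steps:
h(R, G) = 1 + G/7 (h(R, G) = G*(⅐) + 1 = G/7 + 1 = 1 + G/7)
-1*176 - h(-7, -13) = -1*176 - (1 + (⅐)*(-13)) = -176 - (1 - 13/7) = -176 - 1*(-6/7) = -176 + 6/7 = -1226/7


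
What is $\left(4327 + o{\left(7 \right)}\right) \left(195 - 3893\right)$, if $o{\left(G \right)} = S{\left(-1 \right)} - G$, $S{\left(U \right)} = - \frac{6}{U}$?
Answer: $-15997548$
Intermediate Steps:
$o{\left(G \right)} = 6 - G$ ($o{\left(G \right)} = - \frac{6}{-1} - G = \left(-6\right) \left(-1\right) - G = 6 - G$)
$\left(4327 + o{\left(7 \right)}\right) \left(195 - 3893\right) = \left(4327 + \left(6 - 7\right)\right) \left(195 - 3893\right) = \left(4327 + \left(6 - 7\right)\right) \left(-3698\right) = \left(4327 - 1\right) \left(-3698\right) = 4326 \left(-3698\right) = -15997548$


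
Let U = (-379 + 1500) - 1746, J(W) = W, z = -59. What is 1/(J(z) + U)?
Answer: -1/684 ≈ -0.0014620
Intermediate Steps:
U = -625 (U = 1121 - 1746 = -625)
1/(J(z) + U) = 1/(-59 - 625) = 1/(-684) = -1/684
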